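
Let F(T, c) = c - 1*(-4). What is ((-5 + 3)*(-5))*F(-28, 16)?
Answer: 200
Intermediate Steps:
F(T, c) = 4 + c (F(T, c) = c + 4 = 4 + c)
((-5 + 3)*(-5))*F(-28, 16) = ((-5 + 3)*(-5))*(4 + 16) = -2*(-5)*20 = 10*20 = 200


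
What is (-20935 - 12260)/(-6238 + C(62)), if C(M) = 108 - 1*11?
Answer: 11065/2047 ≈ 5.4055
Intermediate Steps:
C(M) = 97 (C(M) = 108 - 11 = 97)
(-20935 - 12260)/(-6238 + C(62)) = (-20935 - 12260)/(-6238 + 97) = -33195/(-6141) = -33195*(-1/6141) = 11065/2047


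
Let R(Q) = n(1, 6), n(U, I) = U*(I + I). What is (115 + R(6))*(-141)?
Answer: -17907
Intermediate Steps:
n(U, I) = 2*I*U (n(U, I) = U*(2*I) = 2*I*U)
R(Q) = 12 (R(Q) = 2*6*1 = 12)
(115 + R(6))*(-141) = (115 + 12)*(-141) = 127*(-141) = -17907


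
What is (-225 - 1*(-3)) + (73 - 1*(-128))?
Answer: -21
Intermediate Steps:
(-225 - 1*(-3)) + (73 - 1*(-128)) = (-225 + 3) + (73 + 128) = -222 + 201 = -21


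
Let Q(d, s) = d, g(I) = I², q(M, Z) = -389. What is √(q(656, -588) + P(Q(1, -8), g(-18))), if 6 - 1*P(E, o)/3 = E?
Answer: I*√374 ≈ 19.339*I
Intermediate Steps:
P(E, o) = 18 - 3*E
√(q(656, -588) + P(Q(1, -8), g(-18))) = √(-389 + (18 - 3*1)) = √(-389 + (18 - 3)) = √(-389 + 15) = √(-374) = I*√374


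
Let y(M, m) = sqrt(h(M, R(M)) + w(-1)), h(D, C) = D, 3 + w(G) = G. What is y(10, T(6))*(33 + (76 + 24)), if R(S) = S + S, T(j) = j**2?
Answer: 133*sqrt(6) ≈ 325.78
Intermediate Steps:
w(G) = -3 + G
R(S) = 2*S
y(M, m) = sqrt(-4 + M) (y(M, m) = sqrt(M + (-3 - 1)) = sqrt(M - 4) = sqrt(-4 + M))
y(10, T(6))*(33 + (76 + 24)) = sqrt(-4 + 10)*(33 + (76 + 24)) = sqrt(6)*(33 + 100) = sqrt(6)*133 = 133*sqrt(6)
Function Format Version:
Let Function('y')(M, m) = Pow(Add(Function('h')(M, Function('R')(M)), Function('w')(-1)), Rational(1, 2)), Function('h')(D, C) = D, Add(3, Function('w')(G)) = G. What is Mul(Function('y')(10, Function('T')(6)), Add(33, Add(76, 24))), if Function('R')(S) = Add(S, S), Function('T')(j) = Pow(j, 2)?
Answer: Mul(133, Pow(6, Rational(1, 2))) ≈ 325.78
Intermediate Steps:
Function('w')(G) = Add(-3, G)
Function('R')(S) = Mul(2, S)
Function('y')(M, m) = Pow(Add(-4, M), Rational(1, 2)) (Function('y')(M, m) = Pow(Add(M, Add(-3, -1)), Rational(1, 2)) = Pow(Add(M, -4), Rational(1, 2)) = Pow(Add(-4, M), Rational(1, 2)))
Mul(Function('y')(10, Function('T')(6)), Add(33, Add(76, 24))) = Mul(Pow(Add(-4, 10), Rational(1, 2)), Add(33, Add(76, 24))) = Mul(Pow(6, Rational(1, 2)), Add(33, 100)) = Mul(Pow(6, Rational(1, 2)), 133) = Mul(133, Pow(6, Rational(1, 2)))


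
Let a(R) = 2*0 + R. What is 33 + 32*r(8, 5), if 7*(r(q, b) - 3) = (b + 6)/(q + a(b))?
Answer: 12091/91 ≈ 132.87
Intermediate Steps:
a(R) = R (a(R) = 0 + R = R)
r(q, b) = 3 + (6 + b)/(7*(b + q)) (r(q, b) = 3 + ((b + 6)/(q + b))/7 = 3 + ((6 + b)/(b + q))/7 = 3 + (6 + b)/(7*(b + q)))
33 + 32*r(8, 5) = 33 + 32*((6 + 21*8 + 22*5)/(7*(5 + 8))) = 33 + 32*((⅐)*(6 + 168 + 110)/13) = 33 + 32*((⅐)*(1/13)*284) = 33 + 32*(284/91) = 33 + 9088/91 = 12091/91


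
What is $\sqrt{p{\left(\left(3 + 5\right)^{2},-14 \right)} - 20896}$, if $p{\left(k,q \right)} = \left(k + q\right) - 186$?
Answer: $2 i \sqrt{5258} \approx 145.02 i$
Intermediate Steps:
$p{\left(k,q \right)} = -186 + k + q$ ($p{\left(k,q \right)} = \left(k + q\right) - 186 = -186 + k + q$)
$\sqrt{p{\left(\left(3 + 5\right)^{2},-14 \right)} - 20896} = \sqrt{\left(-186 + \left(3 + 5\right)^{2} - 14\right) - 20896} = \sqrt{\left(-186 + 8^{2} - 14\right) - 20896} = \sqrt{\left(-186 + 64 - 14\right) - 20896} = \sqrt{-136 - 20896} = \sqrt{-21032} = 2 i \sqrt{5258}$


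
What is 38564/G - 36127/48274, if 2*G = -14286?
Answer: -2119693697/344821182 ≈ -6.1472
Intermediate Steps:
G = -7143 (G = (½)*(-14286) = -7143)
38564/G - 36127/48274 = 38564/(-7143) - 36127/48274 = 38564*(-1/7143) - 36127*1/48274 = -38564/7143 - 36127/48274 = -2119693697/344821182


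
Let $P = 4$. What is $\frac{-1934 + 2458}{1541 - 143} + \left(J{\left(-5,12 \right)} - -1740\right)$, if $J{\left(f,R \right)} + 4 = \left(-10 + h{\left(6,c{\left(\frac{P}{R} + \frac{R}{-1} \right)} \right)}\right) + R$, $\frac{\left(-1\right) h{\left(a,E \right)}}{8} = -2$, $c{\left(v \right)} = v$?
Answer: $\frac{1226308}{699} \approx 1754.4$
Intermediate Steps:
$h{\left(a,E \right)} = 16$ ($h{\left(a,E \right)} = \left(-8\right) \left(-2\right) = 16$)
$J{\left(f,R \right)} = 2 + R$ ($J{\left(f,R \right)} = -4 + \left(\left(-10 + 16\right) + R\right) = -4 + \left(6 + R\right) = 2 + R$)
$\frac{-1934 + 2458}{1541 - 143} + \left(J{\left(-5,12 \right)} - -1740\right) = \frac{-1934 + 2458}{1541 - 143} + \left(\left(2 + 12\right) - -1740\right) = \frac{524}{1398} + \left(14 + 1740\right) = 524 \cdot \frac{1}{1398} + 1754 = \frac{262}{699} + 1754 = \frac{1226308}{699}$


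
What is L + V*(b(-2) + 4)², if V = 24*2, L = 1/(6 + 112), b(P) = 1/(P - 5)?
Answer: 4129105/5782 ≈ 714.13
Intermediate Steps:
b(P) = 1/(-5 + P)
L = 1/118 ≈ 0.0084746
V = 48
L + V*(b(-2) + 4)² = 1/118 + 48*(1/(-5 - 2) + 4)² = 1/118 + 48*(1/(-7) + 4)² = 1/118 + 48*(-⅐ + 4)² = 1/118 + 48*(27/7)² = 1/118 + 48*(729/49) = 1/118 + 34992/49 = 4129105/5782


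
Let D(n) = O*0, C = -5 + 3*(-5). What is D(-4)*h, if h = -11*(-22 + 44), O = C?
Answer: 0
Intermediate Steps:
C = -20 (C = -5 - 15 = -20)
O = -20
D(n) = 0 (D(n) = -20*0 = 0)
h = -242 (h = -11*22 = -242)
D(-4)*h = 0*(-242) = 0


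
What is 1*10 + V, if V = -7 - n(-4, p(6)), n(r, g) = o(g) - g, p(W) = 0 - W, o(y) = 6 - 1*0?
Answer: -9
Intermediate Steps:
o(y) = 6 (o(y) = 6 + 0 = 6)
p(W) = -W
n(r, g) = 6 - g
V = -19 (V = -7 - (6 - (-1)*6) = -7 - (6 - 1*(-6)) = -7 - (6 + 6) = -7 - 1*12 = -7 - 12 = -19)
1*10 + V = 1*10 - 19 = 10 - 19 = -9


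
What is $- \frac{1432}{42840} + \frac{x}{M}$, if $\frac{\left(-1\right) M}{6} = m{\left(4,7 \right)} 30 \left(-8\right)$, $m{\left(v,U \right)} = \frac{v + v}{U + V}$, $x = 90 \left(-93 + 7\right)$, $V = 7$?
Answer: $- \frac{1617583}{171360} \approx -9.4397$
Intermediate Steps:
$x = -7740$ ($x = 90 \left(-86\right) = -7740$)
$m{\left(v,U \right)} = \frac{2 v}{7 + U}$ ($m{\left(v,U \right)} = \frac{v + v}{U + 7} = \frac{2 v}{7 + U}$)
$M = \frac{5760}{7}$ ($M = - 6 \cdot 2 \cdot 4 \frac{1}{7 + 7} \cdot 30 \left(-8\right) = - 6 \cdot 2 \cdot 4 \cdot \frac{1}{14} \cdot 30 \left(-8\right) = - 6 \cdot \frac{4}{7} \cdot 30 \left(-8\right) = - 6 \cdot \frac{120}{7} \left(-8\right) = \left(-6\right) \left(- \frac{960}{7}\right) = \frac{5760}{7} \approx 822.86$)
$- \frac{1432}{42840} + \frac{x}{M} = - \frac{1432}{42840} - \frac{7740}{\frac{5760}{7}} = \left(-1432\right) \frac{1}{42840} - \frac{301}{32} = - \frac{179}{5355} - \frac{301}{32} = - \frac{1617583}{171360}$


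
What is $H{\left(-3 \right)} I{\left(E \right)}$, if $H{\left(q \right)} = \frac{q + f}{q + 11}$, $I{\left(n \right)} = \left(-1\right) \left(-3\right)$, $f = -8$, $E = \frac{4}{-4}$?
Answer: $- \frac{33}{8} \approx -4.125$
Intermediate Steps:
$E = -1$ ($E = 4 \left(- \frac{1}{4}\right) = -1$)
$I{\left(n \right)} = 3$
$H{\left(q \right)} = \frac{-8 + q}{11 + q}$ ($H{\left(q \right)} = \frac{q - 8}{q + 11} = \frac{-8 + q}{11 + q}$)
$H{\left(-3 \right)} I{\left(E \right)} = \frac{-8 - 3}{11 - 3} \cdot 3 = \frac{1}{8} \left(-11\right) 3 = \left(- \frac{11}{8}\right) 3 = - \frac{33}{8}$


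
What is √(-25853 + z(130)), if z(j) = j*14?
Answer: I*√24033 ≈ 155.03*I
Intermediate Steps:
z(j) = 14*j
√(-25853 + z(130)) = √(-25853 + 14*130) = √(-25853 + 1820) = √(-24033) = I*√24033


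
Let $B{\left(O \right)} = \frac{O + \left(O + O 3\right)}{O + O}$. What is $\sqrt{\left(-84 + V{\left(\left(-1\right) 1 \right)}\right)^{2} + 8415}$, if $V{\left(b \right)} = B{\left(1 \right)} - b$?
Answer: $\frac{\sqrt{59581}}{2} \approx 122.05$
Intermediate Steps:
$B{\left(O \right)} = \frac{5}{2}$ ($B{\left(O \right)} = \frac{O + \left(O + 3 O\right)}{2 O} = \left(O + 4 O\right) \frac{1}{2 O} = 5 O \frac{1}{2 O} = \frac{5}{2}$)
$V{\left(b \right)} = \frac{5}{2} - b$
$\sqrt{\left(-84 + V{\left(\left(-1\right) 1 \right)}\right)^{2} + 8415} = \sqrt{\left(-84 + \left(\frac{5}{2} - \left(-1\right) 1\right)\right)^{2} + 8415} = \sqrt{\left(-84 + \left(\frac{5}{2} - -1\right)\right)^{2} + 8415} = \sqrt{\left(-84 + \left(\frac{5}{2} + 1\right)\right)^{2} + 8415} = \sqrt{\left(-84 + \frac{7}{2}\right)^{2} + 8415} = \sqrt{\left(- \frac{161}{2}\right)^{2} + 8415} = \sqrt{\frac{25921}{4} + 8415} = \sqrt{\frac{59581}{4}} = \frac{\sqrt{59581}}{2}$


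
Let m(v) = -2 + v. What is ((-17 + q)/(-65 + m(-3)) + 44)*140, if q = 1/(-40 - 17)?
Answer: 353060/57 ≈ 6194.0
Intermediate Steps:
q = -1/57 (q = 1/(-57) = -1/57 ≈ -0.017544)
((-17 + q)/(-65 + m(-3)) + 44)*140 = ((-17 - 1/57)/(-65 + (-2 - 3)) + 44)*140 = (-970/(57*(-65 - 5)) + 44)*140 = (-970/57/(-70) + 44)*140 = (-970/57*(-1/70) + 44)*140 = (97/399 + 44)*140 = (17653/399)*140 = 353060/57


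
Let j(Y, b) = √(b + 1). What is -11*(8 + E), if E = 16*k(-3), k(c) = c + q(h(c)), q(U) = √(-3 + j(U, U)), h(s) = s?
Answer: 440 - 176*√(-3 + I*√2) ≈ 369.97 - 312.78*I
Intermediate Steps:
j(Y, b) = √(1 + b)
q(U) = √(-3 + √(1 + U))
k(c) = c + √(-3 + √(1 + c))
E = -48 + 16*√(-3 + I*√2) (E = 16*(-3 + √(-3 + √(1 - 3))) = 16*(-3 + √(-3 + √(-2))) = 16*(-3 + √(-3 + I*√2)) = -48 + 16*√(-3 + I*√2) ≈ -41.634 + 28.435*I)
-11*(8 + E) = -11*(8 + (-48 + 16*√(-3 + I*√2))) = -11*(-40 + 16*√(-3 + I*√2)) = 440 - 176*√(-3 + I*√2)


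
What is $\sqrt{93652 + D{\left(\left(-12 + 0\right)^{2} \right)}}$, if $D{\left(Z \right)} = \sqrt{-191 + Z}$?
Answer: $\sqrt{93652 + i \sqrt{47}} \approx 306.03 + 0.011 i$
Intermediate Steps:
$\sqrt{93652 + D{\left(\left(-12 + 0\right)^{2} \right)}} = \sqrt{93652 + \sqrt{-191 + \left(-12 + 0\right)^{2}}} = \sqrt{93652 + \sqrt{-191 + \left(-12\right)^{2}}} = \sqrt{93652 + \sqrt{-191 + 144}} = \sqrt{93652 + \sqrt{-47}} = \sqrt{93652 + i \sqrt{47}}$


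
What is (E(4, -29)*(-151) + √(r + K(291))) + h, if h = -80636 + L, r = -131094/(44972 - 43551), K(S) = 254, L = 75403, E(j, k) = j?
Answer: -5837 + 52*√2465/203 ≈ -5824.3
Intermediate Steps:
r = -131094/1421 ≈ -92.255
h = -5233 (h = -80636 + 75403 = -5233)
(E(4, -29)*(-151) + √(r + K(291))) + h = (4*(-151) + √(-131094/1421 + 254)) - 5233 = (-604 + √(229840/1421)) - 5233 = (-604 + 52*√2465/203) - 5233 = -5837 + 52*√2465/203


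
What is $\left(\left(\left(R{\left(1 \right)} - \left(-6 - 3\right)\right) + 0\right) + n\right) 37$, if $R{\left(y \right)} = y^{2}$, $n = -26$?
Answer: $-592$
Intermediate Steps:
$\left(\left(\left(R{\left(1 \right)} - \left(-6 - 3\right)\right) + 0\right) + n\right) 37 = \left(\left(\left(1^{2} - \left(-6 - 3\right)\right) + 0\right) - 26\right) 37 = \left(\left(\left(1 - \left(-6 - 3\right)\right) + 0\right) - 26\right) 37 = \left(\left(\left(1 - -9\right) + 0\right) - 26\right) 37 = \left(\left(\left(1 + 9\right) + 0\right) - 26\right) 37 = \left(\left(10 + 0\right) - 26\right) 37 = \left(10 - 26\right) 37 = \left(-16\right) 37 = -592$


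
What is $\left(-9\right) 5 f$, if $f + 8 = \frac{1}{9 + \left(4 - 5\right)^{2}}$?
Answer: $\frac{711}{2} \approx 355.5$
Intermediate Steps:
$f = - \frac{79}{10}$ ($f = -8 + \frac{1}{9 + \left(4 - 5\right)^{2}} = -8 + \frac{1}{9 + \left(-1\right)^{2}} = -8 + \frac{1}{9 + 1} = -8 + \frac{1}{10} = - \frac{79}{10} \approx -7.9$)
$\left(-9\right) 5 f = \left(-9\right) 5 \left(- \frac{79}{10}\right) = \left(-45\right) \left(- \frac{79}{10}\right) = \frac{711}{2}$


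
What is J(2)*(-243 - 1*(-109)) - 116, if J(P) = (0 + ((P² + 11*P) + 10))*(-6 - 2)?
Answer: 38476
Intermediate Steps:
J(P) = -80 - 88*P - 8*P² (J(P) = (0 + (10 + P² + 11*P))*(-8) = (10 + P² + 11*P)*(-8) = -80 - 88*P - 8*P²)
J(2)*(-243 - 1*(-109)) - 116 = (-80 - 88*2 - 8*2²)*(-243 - 1*(-109)) - 116 = (-80 - 176 - 8*4)*(-243 + 109) - 116 = (-80 - 176 - 32)*(-134) - 116 = -288*(-134) - 116 = 38592 - 116 = 38476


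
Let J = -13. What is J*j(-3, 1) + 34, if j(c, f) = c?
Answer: 73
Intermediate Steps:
J*j(-3, 1) + 34 = -13*(-3) + 34 = 39 + 34 = 73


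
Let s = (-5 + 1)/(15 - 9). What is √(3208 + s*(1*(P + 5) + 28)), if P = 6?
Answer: √3182 ≈ 56.409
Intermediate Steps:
s = -⅔ (s = -4/6 = -4*⅙ = -⅔ ≈ -0.66667)
√(3208 + s*(1*(P + 5) + 28)) = √(3208 - 2*(1*(6 + 5) + 28)/3) = √(3208 - 2*(1*11 + 28)/3) = √(3208 - 2*(11 + 28)/3) = √(3208 - ⅔*39) = √(3208 - 26) = √3182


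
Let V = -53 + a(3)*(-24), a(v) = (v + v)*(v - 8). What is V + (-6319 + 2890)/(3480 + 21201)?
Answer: 5486266/8227 ≈ 666.86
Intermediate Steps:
a(v) = 2*v*(-8 + v) (a(v) = (2*v)*(-8 + v) = 2*v*(-8 + v))
V = 667 (V = -53 + (2*3*(-8 + 3))*(-24) = -53 + (2*3*(-5))*(-24) = -53 - 30*(-24) = -53 + 720 = 667)
V + (-6319 + 2890)/(3480 + 21201) = 667 + (-6319 + 2890)/(3480 + 21201) = 667 - 3429/24681 = 667 - 3429*1/24681 = 667 - 1143/8227 = 5486266/8227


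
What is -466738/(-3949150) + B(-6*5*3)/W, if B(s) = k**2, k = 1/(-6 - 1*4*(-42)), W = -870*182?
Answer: 260730824398777/2206088074008000 ≈ 0.11819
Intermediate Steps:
W = -158340
k = 1/420 (k = -1/42/(-6 - 4) = -1/42/(-10) = -1/10*(-1/42) = 1/420 ≈ 0.0023810)
B(s) = 1/176400 (B(s) = (1/420)**2 = 1/176400)
-466738/(-3949150) + B(-6*5*3)/W = -466738/(-3949150) + (1/176400)/(-158340) = -466738*(-1/3949150) + (1/176400)*(-1/158340) = 233369/1974575 - 1/27931176000 = 260730824398777/2206088074008000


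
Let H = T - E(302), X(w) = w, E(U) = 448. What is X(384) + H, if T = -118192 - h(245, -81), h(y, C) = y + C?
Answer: -118420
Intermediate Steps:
h(y, C) = C + y
T = -118356 (T = -118192 - (-81 + 245) = -118192 - 1*164 = -118192 - 164 = -118356)
H = -118804 (H = -118356 - 1*448 = -118356 - 448 = -118804)
X(384) + H = 384 - 118804 = -118420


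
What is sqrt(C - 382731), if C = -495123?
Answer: I*sqrt(877854) ≈ 936.94*I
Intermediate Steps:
sqrt(C - 382731) = sqrt(-495123 - 382731) = sqrt(-877854) = I*sqrt(877854)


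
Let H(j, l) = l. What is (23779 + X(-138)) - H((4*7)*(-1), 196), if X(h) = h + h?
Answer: 23307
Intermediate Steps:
X(h) = 2*h
(23779 + X(-138)) - H((4*7)*(-1), 196) = (23779 + 2*(-138)) - 1*196 = (23779 - 276) - 196 = 23503 - 196 = 23307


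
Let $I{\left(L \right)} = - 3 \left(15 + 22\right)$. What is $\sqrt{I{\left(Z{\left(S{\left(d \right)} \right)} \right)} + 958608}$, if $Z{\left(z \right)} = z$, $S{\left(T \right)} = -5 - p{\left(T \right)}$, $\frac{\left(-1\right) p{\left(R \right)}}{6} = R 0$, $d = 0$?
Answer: $\sqrt{958497} \approx 979.03$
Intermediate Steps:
$p{\left(R \right)} = 0$ ($p{\left(R \right)} = - 6 R 0 = \left(-6\right) 0 = 0$)
$S{\left(T \right)} = -5$ ($S{\left(T \right)} = -5 - 0 = -5 + 0 = -5$)
$I{\left(L \right)} = -111$ ($I{\left(L \right)} = \left(-3\right) 37 = -111$)
$\sqrt{I{\left(Z{\left(S{\left(d \right)} \right)} \right)} + 958608} = \sqrt{-111 + 958608} = \sqrt{958497}$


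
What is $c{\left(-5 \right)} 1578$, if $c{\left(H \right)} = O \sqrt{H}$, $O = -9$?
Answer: $- 14202 i \sqrt{5} \approx - 31757.0 i$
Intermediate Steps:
$c{\left(H \right)} = - 9 \sqrt{H}$
$c{\left(-5 \right)} 1578 = - 9 \sqrt{-5} \cdot 1578 = - 9 i \sqrt{5} \cdot 1578 = - 14202 i \sqrt{5}$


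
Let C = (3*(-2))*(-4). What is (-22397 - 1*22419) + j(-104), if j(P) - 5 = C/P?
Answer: -582546/13 ≈ -44811.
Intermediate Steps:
C = 24 (C = -6*(-4) = 24)
j(P) = 5 + 24/P
(-22397 - 1*22419) + j(-104) = (-22397 - 1*22419) + (5 + 24/(-104)) = (-22397 - 22419) + (5 + 24*(-1/104)) = -44816 + (5 - 3/13) = -44816 + 62/13 = -582546/13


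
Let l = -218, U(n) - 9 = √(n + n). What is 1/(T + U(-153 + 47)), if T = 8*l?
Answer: -1735/3010437 - 2*I*√53/3010437 ≈ -0.00057633 - 4.8366e-6*I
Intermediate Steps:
U(n) = 9 + √2*√n (U(n) = 9 + √(n + n) = 9 + √(2*n) = 9 + √2*√n)
T = -1744 (T = 8*(-218) = -1744)
1/(T + U(-153 + 47)) = 1/(-1744 + (9 + √2*√(-153 + 47))) = 1/(-1744 + (9 + √2*√(-106))) = 1/(-1744 + (9 + √2*(I*√106))) = 1/(-1744 + (9 + 2*I*√53)) = 1/(-1735 + 2*I*√53)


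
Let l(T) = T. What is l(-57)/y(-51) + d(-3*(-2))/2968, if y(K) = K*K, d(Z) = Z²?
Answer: -6295/643314 ≈ -0.0097853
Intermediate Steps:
y(K) = K²
l(-57)/y(-51) + d(-3*(-2))/2968 = -57/((-51)²) + (-3*(-2))²/2968 = -57/2601 + 6²*(1/2968) = -57*1/2601 + 36*(1/2968) = -19/867 + 9/742 = -6295/643314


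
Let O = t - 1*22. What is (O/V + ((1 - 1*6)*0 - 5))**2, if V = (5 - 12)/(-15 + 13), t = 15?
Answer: 49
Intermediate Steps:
O = -7 (O = 15 - 1*22 = 15 - 22 = -7)
V = 7/2 (V = -7/(-2) = -7*(-1/2) = 7/2 ≈ 3.5000)
(O/V + ((1 - 1*6)*0 - 5))**2 = (-7/7/2 + ((1 - 1*6)*0 - 5))**2 = (-7*2/7 + ((1 - 6)*0 - 5))**2 = (-2 + (-5*0 - 5))**2 = (-2 + (0 - 5))**2 = (-2 - 5)**2 = (-7)**2 = 49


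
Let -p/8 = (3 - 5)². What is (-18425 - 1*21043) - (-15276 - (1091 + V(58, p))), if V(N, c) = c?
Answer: -23133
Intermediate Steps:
p = -32 (p = -8*(3 - 5)² = -8*(-2)² = -8*4 = -32)
(-18425 - 1*21043) - (-15276 - (1091 + V(58, p))) = (-18425 - 1*21043) - (-15276 - (1091 - 32)) = (-18425 - 21043) - (-15276 - 1*1059) = -39468 - (-15276 - 1059) = -39468 - 1*(-16335) = -39468 + 16335 = -23133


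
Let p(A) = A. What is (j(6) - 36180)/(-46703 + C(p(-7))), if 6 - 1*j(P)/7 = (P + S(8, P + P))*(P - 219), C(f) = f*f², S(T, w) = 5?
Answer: 6579/15682 ≈ 0.41953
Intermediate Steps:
C(f) = f³
j(P) = 42 - 7*(-219 + P)*(5 + P) (j(P) = 42 - 7*(P + 5)*(P - 219) = 42 - 7*(5 + P)*(-219 + P) = 42 - 7*(-219 + P)*(5 + P))
(j(6) - 36180)/(-46703 + C(p(-7))) = ((7707 - 7*6² + 1498*6) - 36180)/(-46703 + (-7)³) = ((7707 - 7*36 + 8988) - 36180)/(-46703 - 343) = ((7707 - 252 + 8988) - 36180)/(-47046) = (16443 - 36180)*(-1/47046) = -19737*(-1/47046) = 6579/15682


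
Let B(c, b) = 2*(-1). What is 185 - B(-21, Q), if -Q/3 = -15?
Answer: 187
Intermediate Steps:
Q = 45 (Q = -3*(-15) = 45)
B(c, b) = -2
185 - B(-21, Q) = 185 - 1*(-2) = 185 + 2 = 187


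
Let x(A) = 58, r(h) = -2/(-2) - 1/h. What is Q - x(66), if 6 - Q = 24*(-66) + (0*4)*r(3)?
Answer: 1532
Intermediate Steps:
r(h) = 1 - 1/h (r(h) = -2*(-½) - 1/h = 1 - 1/h)
Q = 1590 (Q = 6 - (24*(-66) + (0*4)*((-1 + 3)/3)) = 6 - (-1584 + 0*((⅓)*2)) = 6 - (-1584 + 0*(⅔)) = 6 - (-1584 + 0) = 6 - 1*(-1584) = 6 + 1584 = 1590)
Q - x(66) = 1590 - 1*58 = 1590 - 58 = 1532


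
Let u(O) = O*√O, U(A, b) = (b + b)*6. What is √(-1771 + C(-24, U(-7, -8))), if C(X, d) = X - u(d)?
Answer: √(-1795 + 384*I*√6) ≈ 10.759 + 43.712*I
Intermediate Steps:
U(A, b) = 12*b (U(A, b) = (2*b)*6 = 12*b)
u(O) = O^(3/2)
C(X, d) = X - d^(3/2)
√(-1771 + C(-24, U(-7, -8))) = √(-1771 + (-24 - (12*(-8))^(3/2))) = √(-1771 + (-24 - (-96)^(3/2))) = √(-1771 + (-24 - (-384)*I*√6)) = √(-1771 + (-24 + 384*I*√6)) = √(-1795 + 384*I*√6)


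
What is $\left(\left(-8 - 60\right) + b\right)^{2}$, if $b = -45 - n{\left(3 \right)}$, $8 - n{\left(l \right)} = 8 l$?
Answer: $9409$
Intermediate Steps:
$n{\left(l \right)} = 8 - 8 l$
$b = -29$ ($b = -45 - \left(8 - 24\right) = -45 - -16 = -45 + 16 = -29$)
$\left(\left(-8 - 60\right) + b\right)^{2} = \left(\left(-8 - 60\right) - 29\right)^{2} = \left(-68 - 29\right)^{2} = \left(-97\right)^{2} = 9409$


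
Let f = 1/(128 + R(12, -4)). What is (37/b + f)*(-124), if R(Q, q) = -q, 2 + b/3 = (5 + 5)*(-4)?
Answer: 24583/693 ≈ 35.473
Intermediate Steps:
b = -126 (b = -6 + 3*((5 + 5)*(-4)) = -6 + 3*(10*(-4)) = -6 + 3*(-40) = -6 - 120 = -126)
f = 1/132 (f = 1/(128 - 1*(-4)) = 1/(128 + 4) = 1/132 ≈ 0.0075758)
(37/b + f)*(-124) = (37/(-126) + 1/132)*(-124) = (37*(-1/126) + 1/132)*(-124) = (-37/126 + 1/132)*(-124) = -793/2772*(-124) = 24583/693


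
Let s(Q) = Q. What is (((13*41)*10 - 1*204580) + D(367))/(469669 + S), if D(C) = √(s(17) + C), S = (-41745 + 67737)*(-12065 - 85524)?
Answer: 199250/2536063619 - 8*√6/2536063619 ≈ 7.8559e-5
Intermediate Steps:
S = -2536533288 (S = 25992*(-97589) = -2536533288)
D(C) = √(17 + C)
(((13*41)*10 - 1*204580) + D(367))/(469669 + S) = (((13*41)*10 - 1*204580) + √(17 + 367))/(469669 - 2536533288) = ((533*10 - 204580) + √384)/(-2536063619) = ((5330 - 204580) + 8*√6)*(-1/2536063619) = (-199250 + 8*√6)*(-1/2536063619) = 199250/2536063619 - 8*√6/2536063619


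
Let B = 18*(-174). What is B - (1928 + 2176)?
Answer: -7236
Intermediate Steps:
B = -3132
B - (1928 + 2176) = -3132 - (1928 + 2176) = -3132 - 1*4104 = -3132 - 4104 = -7236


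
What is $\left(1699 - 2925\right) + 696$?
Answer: $-530$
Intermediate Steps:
$\left(1699 - 2925\right) + 696 = -1226 + 696 = -530$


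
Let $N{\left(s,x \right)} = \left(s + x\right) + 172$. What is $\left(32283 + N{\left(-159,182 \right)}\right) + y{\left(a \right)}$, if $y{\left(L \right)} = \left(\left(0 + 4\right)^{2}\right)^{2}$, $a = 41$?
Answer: $32734$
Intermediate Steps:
$N{\left(s,x \right)} = 172 + s + x$
$y{\left(L \right)} = 256$ ($y{\left(L \right)} = \left(4^{2}\right)^{2} = 16^{2} = 256$)
$\left(32283 + N{\left(-159,182 \right)}\right) + y{\left(a \right)} = \left(32283 + \left(172 - 159 + 182\right)\right) + 256 = \left(32283 + 195\right) + 256 = 32478 + 256 = 32734$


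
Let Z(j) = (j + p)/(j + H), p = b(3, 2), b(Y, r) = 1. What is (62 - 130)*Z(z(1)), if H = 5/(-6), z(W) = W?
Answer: -816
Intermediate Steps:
p = 1
H = -⅚ (H = 5*(-⅙) = -⅚ ≈ -0.83333)
Z(j) = (1 + j)/(-⅚ + j) (Z(j) = (j + 1)/(j - ⅚) = (1 + j)/(-⅚ + j))
(62 - 130)*Z(z(1)) = (62 - 130)*(6*(1 + 1)/(-5 + 6*1)) = -408*2/(-5 + 6) = -408*2/1 = -408*2 = -68*12 = -816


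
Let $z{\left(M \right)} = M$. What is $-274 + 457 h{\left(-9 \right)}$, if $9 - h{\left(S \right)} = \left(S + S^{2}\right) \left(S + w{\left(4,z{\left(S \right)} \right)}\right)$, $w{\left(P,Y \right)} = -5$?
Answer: $464495$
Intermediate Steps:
$h{\left(S \right)} = 9 - \left(-5 + S\right) \left(S + S^{2}\right)$ ($h{\left(S \right)} = 9 - \left(S + S^{2}\right) \left(S - 5\right) = 9 - \left(S + S^{2}\right) \left(-5 + S\right) = 9 - \left(-5 + S\right) \left(S + S^{2}\right)$)
$-274 + 457 h{\left(-9 \right)} = -274 + 457 \left(9 - \left(-9\right)^{3} + 4 \left(-9\right)^{2} + 5 \left(-9\right)\right) = -274 + 457 \left(9 - -729 + 4 \cdot 81 - 45\right) = -274 + 457 \left(9 + 729 + 324 - 45\right) = -274 + 457 \cdot 1017 = -274 + 464769 = 464495$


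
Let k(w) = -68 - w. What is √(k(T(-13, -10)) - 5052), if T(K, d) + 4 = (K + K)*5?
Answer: 3*I*√554 ≈ 70.612*I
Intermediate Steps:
T(K, d) = -4 + 10*K (T(K, d) = -4 + (K + K)*5 = -4 + (2*K)*5 = -4 + 10*K)
√(k(T(-13, -10)) - 5052) = √((-68 - (-4 + 10*(-13))) - 5052) = √((-68 - (-4 - 130)) - 5052) = √((-68 - 1*(-134)) - 5052) = √((-68 + 134) - 5052) = √(66 - 5052) = √(-4986) = 3*I*√554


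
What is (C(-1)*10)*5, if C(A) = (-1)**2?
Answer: 50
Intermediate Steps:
C(A) = 1
(C(-1)*10)*5 = (1*10)*5 = 10*5 = 50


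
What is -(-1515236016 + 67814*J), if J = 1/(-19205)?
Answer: 29100107755094/19205 ≈ 1.5152e+9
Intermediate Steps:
J = -1/19205 ≈ -5.2070e-5
-(-1515236016 + 67814*J) = -67814/(1/(-22344 - 1/19205)) = -67814/(1/(-429116521/19205)) = -67814/(-19205/429116521) = -67814*(-429116521/19205) = 29100107755094/19205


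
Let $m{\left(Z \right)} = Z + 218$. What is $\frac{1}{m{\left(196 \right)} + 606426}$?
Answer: $\frac{1}{606840} \approx 1.6479 \cdot 10^{-6}$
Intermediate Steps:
$m{\left(Z \right)} = 218 + Z$
$\frac{1}{m{\left(196 \right)} + 606426} = \frac{1}{\left(218 + 196\right) + 606426} = \frac{1}{414 + 606426} = \frac{1}{606840}$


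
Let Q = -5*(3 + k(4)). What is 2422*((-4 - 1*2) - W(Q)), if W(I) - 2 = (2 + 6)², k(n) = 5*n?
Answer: -174384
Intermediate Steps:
Q = -115 (Q = -5*(3 + 5*4) = -5*(3 + 20) = -5*23 = -115)
W(I) = 66 (W(I) = 2 + (2 + 6)² = 2 + 8² = 2 + 64 = 66)
2422*((-4 - 1*2) - W(Q)) = 2422*((-4 - 1*2) - 1*66) = 2422*((-4 - 2) - 66) = 2422*(-6 - 66) = 2422*(-72) = -174384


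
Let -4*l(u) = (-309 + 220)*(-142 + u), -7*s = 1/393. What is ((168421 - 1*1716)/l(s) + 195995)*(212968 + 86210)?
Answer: 185282791229555910/3160657 ≈ 5.8622e+10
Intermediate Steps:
s = -1/2751 (s = -⅐/393 = -⅐*1/393 = -1/2751 ≈ -0.00036350)
l(u) = -6319/2 + 89*u/4 (l(u) = -(-309 + 220)*(-142 + u)/4 = -(-89)*(-142 + u)/4 = -(12638 - 89*u)/4 = -6319/2 + 89*u/4)
((168421 - 1*1716)/l(s) + 195995)*(212968 + 86210) = ((168421 - 1*1716)/(-6319/2 + (89/4)*(-1/2751)) + 195995)*(212968 + 86210) = ((168421 - 1716)/(-6319/2 - 89/11004) + 195995)*299178 = (166705/(-34767227/11004) + 195995)*299178 = (166705*(-11004/34767227) + 195995)*299178 = (-166765620/3160657 + 195995)*299178 = (619306203095/3160657)*299178 = 185282791229555910/3160657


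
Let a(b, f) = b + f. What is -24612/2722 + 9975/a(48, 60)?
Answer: 4082309/48996 ≈ 83.319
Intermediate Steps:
-24612/2722 + 9975/a(48, 60) = -24612/2722 + 9975/(48 + 60) = -24612*1/2722 + 9975/108 = -12306/1361 + 9975*(1/108) = -12306/1361 + 3325/36 = 4082309/48996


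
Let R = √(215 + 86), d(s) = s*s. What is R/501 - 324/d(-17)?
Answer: -324/289 + √301/501 ≈ -1.0865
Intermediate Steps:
d(s) = s²
R = √301 ≈ 17.349
R/501 - 324/d(-17) = √301/501 - 324/((-17)²) = √301*(1/501) - 324/289 = √301/501 - 324*1/289 = √301/501 - 324/289 = -324/289 + √301/501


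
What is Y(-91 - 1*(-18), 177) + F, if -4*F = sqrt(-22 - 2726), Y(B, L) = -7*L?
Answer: -1239 - I*sqrt(687)/2 ≈ -1239.0 - 13.105*I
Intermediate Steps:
F = -I*sqrt(687)/2 (F = -sqrt(-22 - 2726)/4 = -I*sqrt(687)/2 ≈ -13.105*I)
Y(-91 - 1*(-18), 177) + F = -7*177 - I*sqrt(687)/2 = -1239 - I*sqrt(687)/2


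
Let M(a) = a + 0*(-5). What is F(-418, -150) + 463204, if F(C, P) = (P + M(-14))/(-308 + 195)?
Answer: 52342216/113 ≈ 4.6321e+5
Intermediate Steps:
M(a) = a (M(a) = a + 0 = a)
F(C, P) = 14/113 - P/113 (F(C, P) = (P - 14)/(-308 + 195) = (-14 + P)/(-113) = (-14 + P)*(-1/113) = 14/113 - P/113)
F(-418, -150) + 463204 = (14/113 - 1/113*(-150)) + 463204 = (14/113 + 150/113) + 463204 = 164/113 + 463204 = 52342216/113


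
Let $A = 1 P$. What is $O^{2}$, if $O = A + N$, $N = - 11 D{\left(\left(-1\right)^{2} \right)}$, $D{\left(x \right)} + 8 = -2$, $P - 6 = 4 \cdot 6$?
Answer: $19600$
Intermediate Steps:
$P = 30$ ($P = 6 + 4 \cdot 6 = 6 + 24 = 30$)
$D{\left(x \right)} = -10$ ($D{\left(x \right)} = -8 - 2 = -10$)
$N = 110$ ($N = \left(-11\right) \left(-10\right) = 110$)
$A = 30$ ($A = 1 \cdot 30 = 30$)
$O = 140$ ($O = 30 + 110 = 140$)
$O^{2} = 140^{2} = 19600$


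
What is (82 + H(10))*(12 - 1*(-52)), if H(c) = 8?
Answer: 5760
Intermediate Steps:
(82 + H(10))*(12 - 1*(-52)) = (82 + 8)*(12 - 1*(-52)) = 90*(12 + 52) = 90*64 = 5760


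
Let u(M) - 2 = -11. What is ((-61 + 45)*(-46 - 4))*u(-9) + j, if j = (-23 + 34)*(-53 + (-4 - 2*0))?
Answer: -7827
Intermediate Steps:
u(M) = -9 (u(M) = 2 - 11 = -9)
j = -627 (j = 11*(-53 + (-4 + 0)) = 11*(-53 - 4) = 11*(-57) = -627)
((-61 + 45)*(-46 - 4))*u(-9) + j = ((-61 + 45)*(-46 - 4))*(-9) - 627 = -16*(-50)*(-9) - 627 = 800*(-9) - 627 = -7200 - 627 = -7827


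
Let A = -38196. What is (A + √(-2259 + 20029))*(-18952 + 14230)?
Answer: 180361512 - 4722*√17770 ≈ 1.7973e+8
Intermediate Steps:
(A + √(-2259 + 20029))*(-18952 + 14230) = (-38196 + √(-2259 + 20029))*(-18952 + 14230) = (-38196 + √17770)*(-4722) = 180361512 - 4722*√17770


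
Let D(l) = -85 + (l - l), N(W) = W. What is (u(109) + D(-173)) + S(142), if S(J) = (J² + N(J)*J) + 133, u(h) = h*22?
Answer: 42774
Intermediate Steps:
D(l) = -85 (D(l) = -85 + 0 = -85)
u(h) = 22*h
S(J) = 133 + 2*J² (S(J) = (J² + J*J) + 133 = (J² + J²) + 133 = 2*J² + 133 = 133 + 2*J²)
(u(109) + D(-173)) + S(142) = (22*109 - 85) + (133 + 2*142²) = (2398 - 85) + (133 + 2*20164) = 2313 + (133 + 40328) = 2313 + 40461 = 42774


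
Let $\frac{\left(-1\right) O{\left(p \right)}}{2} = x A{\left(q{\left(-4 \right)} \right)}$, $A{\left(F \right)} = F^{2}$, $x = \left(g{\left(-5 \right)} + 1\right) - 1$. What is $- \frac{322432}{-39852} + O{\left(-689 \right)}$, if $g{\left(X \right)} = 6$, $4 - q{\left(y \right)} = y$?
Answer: $- \frac{7570976}{9963} \approx -759.91$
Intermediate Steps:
$q{\left(y \right)} = 4 - y$
$x = 6$ ($x = \left(6 + 1\right) - 1 = 7 - 1 = 6$)
$O{\left(p \right)} = -768$ ($O{\left(p \right)} = - 2 \cdot 6 \left(4 - -4\right)^{2} = - 2 \cdot 6 \left(4 + 4\right)^{2} = - 2 \cdot 6 \cdot 8^{2} = - 2 \cdot 6 \cdot 64 = \left(-2\right) 384 = -768$)
$- \frac{322432}{-39852} + O{\left(-689 \right)} = - \frac{322432}{-39852} - 768 = \left(-322432\right) \left(- \frac{1}{39852}\right) - 768 = \frac{80608}{9963} - 768 = - \frac{7570976}{9963}$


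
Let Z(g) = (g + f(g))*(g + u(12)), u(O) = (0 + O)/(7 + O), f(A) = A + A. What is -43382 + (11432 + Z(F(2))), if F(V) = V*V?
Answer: -605994/19 ≈ -31894.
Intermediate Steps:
F(V) = V**2
f(A) = 2*A
u(O) = O/(7 + O)
Z(g) = 3*g*(12/19 + g) (Z(g) = (g + 2*g)*(g + 12/(7 + 12)) = (3*g)*(g + 12/19) = (3*g)*(12/19 + g) = 3*g*(12/19 + g))
-43382 + (11432 + Z(F(2))) = -43382 + (11432 + (3/19)*2**2*(12 + 19*2**2)) = -43382 + (11432 + (3/19)*4*(12 + 19*4)) = -43382 + (11432 + (3/19)*4*(12 + 76)) = -43382 + (11432 + (3/19)*4*88) = -43382 + (11432 + 1056/19) = -43382 + 218264/19 = -605994/19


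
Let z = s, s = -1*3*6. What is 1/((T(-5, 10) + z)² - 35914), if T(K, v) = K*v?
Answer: -1/31290 ≈ -3.1959e-5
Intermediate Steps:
s = -18 (s = -3*6 = -18)
z = -18
1/((T(-5, 10) + z)² - 35914) = 1/((-5*10 - 18)² - 35914) = 1/((-50 - 18)² - 35914) = 1/((-68)² - 35914) = 1/(4624 - 35914) = 1/(-31290) = -1/31290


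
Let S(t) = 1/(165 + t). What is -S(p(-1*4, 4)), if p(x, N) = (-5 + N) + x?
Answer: -1/160 ≈ -0.0062500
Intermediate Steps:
p(x, N) = -5 + N + x
-S(p(-1*4, 4)) = -1/(165 + (-5 + 4 - 1*4)) = -1/(165 + (-5 + 4 - 4)) = -1/(165 - 5) = -1/160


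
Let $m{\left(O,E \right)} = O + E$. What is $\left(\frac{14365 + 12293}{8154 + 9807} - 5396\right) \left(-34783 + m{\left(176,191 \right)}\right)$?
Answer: $\frac{1111532381856}{5987} \approx 1.8566 \cdot 10^{8}$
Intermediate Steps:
$m{\left(O,E \right)} = E + O$
$\left(\frac{14365 + 12293}{8154 + 9807} - 5396\right) \left(-34783 + m{\left(176,191 \right)}\right) = \left(\frac{14365 + 12293}{8154 + 9807} - 5396\right) \left(-34783 + \left(191 + 176\right)\right) = \left(\frac{26658}{17961} - 5396\right) \left(-34783 + 367\right) = \left(26658 \cdot \frac{1}{17961} - 5396\right) \left(-34416\right) = \left(\frac{8886}{5987} - 5396\right) \left(-34416\right) = \left(- \frac{32296966}{5987}\right) \left(-34416\right) = \frac{1111532381856}{5987}$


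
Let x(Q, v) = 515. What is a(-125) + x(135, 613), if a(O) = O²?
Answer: 16140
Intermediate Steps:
a(-125) + x(135, 613) = (-125)² + 515 = 15625 + 515 = 16140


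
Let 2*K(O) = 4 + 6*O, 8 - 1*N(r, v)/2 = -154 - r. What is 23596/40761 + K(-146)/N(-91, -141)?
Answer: -7210582/2894031 ≈ -2.4915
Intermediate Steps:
N(r, v) = 324 + 2*r (N(r, v) = 16 - 2*(-154 - r) = 16 + (308 + 2*r) = 324 + 2*r)
K(O) = 2 + 3*O (K(O) = (4 + 6*O)/2 = 2 + 3*O)
23596/40761 + K(-146)/N(-91, -141) = 23596/40761 + (2 + 3*(-146))/(324 + 2*(-91)) = 23596*(1/40761) + (2 - 438)/(324 - 182) = 23596/40761 - 436/142 = 23596/40761 - 436*1/142 = 23596/40761 - 218/71 = -7210582/2894031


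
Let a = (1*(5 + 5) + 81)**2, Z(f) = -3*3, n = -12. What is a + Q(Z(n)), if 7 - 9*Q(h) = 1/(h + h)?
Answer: 1341649/162 ≈ 8281.8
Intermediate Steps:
Z(f) = -9
a = 8281 (a = (1*10 + 81)**2 = (10 + 81)**2 = 91**2 = 8281)
Q(h) = 7/9 - 1/(18*h) (Q(h) = 7/9 - 1/(9*(h + h)) = 7/9 - 1/(2*h)/9 = 7/9 - 1/(18*h))
a + Q(Z(n)) = 8281 + (1/18)*(-1 + 14*(-9))/(-9) = 8281 + (1/18)*(-1/9)*(-1 - 126) = 8281 + (1/18)*(-1/9)*(-127) = 8281 + 127/162 = 1341649/162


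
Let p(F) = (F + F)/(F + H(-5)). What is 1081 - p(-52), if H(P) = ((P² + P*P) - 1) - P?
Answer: 1133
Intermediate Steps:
H(P) = -1 - P + 2*P² (H(P) = ((P² + P²) - 1) - P = (2*P² - 1) - P = (-1 + 2*P²) - P = -1 - P + 2*P²)
p(F) = 2*F/(54 + F) (p(F) = (F + F)/(F + (-1 - 1*(-5) + 2*(-5)²)) = (2*F)/(F + (-1 + 5 + 2*25)) = (2*F)/(F + (-1 + 5 + 50)) = (2*F)/(F + 54) = (2*F)/(54 + F) = 2*F/(54 + F))
1081 - p(-52) = 1081 - 2*(-52)/(54 - 52) = 1081 - 2*(-52)/2 = 1081 - 1*(-52) = 1081 + 52 = 1133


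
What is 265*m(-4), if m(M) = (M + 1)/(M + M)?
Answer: 795/8 ≈ 99.375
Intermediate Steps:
m(M) = (1 + M)/(2*M) (m(M) = (1 + M)/((2*M)) = (1 + M)*(1/(2*M)) = (1 + M)/(2*M))
265*m(-4) = 265*((1/2)*(1 - 4)/(-4)) = 265*((1/2)*(-1/4)*(-3)) = 265*(3/8) = 795/8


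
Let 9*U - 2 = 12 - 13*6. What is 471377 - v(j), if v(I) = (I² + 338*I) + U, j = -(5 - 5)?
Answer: 4242457/9 ≈ 4.7138e+5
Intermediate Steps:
U = -64/9 (U = 2/9 + (12 - 13*6)/9 = 2/9 + (12 - 78)/9 = 2/9 + (⅑)*(-66) = 2/9 - 22/3 = -64/9 ≈ -7.1111)
j = 0 (j = -1*0 = 0)
v(I) = -64/9 + I² + 338*I (v(I) = (I² + 338*I) - 64/9 = -64/9 + I² + 338*I)
471377 - v(j) = 471377 - (-64/9 + 0² + 338*0) = 471377 - (-64/9 + 0 + 0) = 471377 - 1*(-64/9) = 471377 + 64/9 = 4242457/9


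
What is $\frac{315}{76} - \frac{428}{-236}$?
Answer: $\frac{26717}{4484} \approx 5.9583$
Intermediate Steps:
$\frac{315}{76} - \frac{428}{-236} = 315 \cdot \frac{1}{76} - - \frac{107}{59} = \frac{315}{76} + \frac{107}{59} = \frac{26717}{4484}$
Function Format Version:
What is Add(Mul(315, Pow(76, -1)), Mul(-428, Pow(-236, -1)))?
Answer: Rational(26717, 4484) ≈ 5.9583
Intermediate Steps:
Add(Mul(315, Pow(76, -1)), Mul(-428, Pow(-236, -1))) = Add(Mul(315, Rational(1, 76)), Mul(-428, Rational(-1, 236))) = Add(Rational(315, 76), Rational(107, 59)) = Rational(26717, 4484)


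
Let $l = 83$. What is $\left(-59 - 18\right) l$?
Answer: $-6391$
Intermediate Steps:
$\left(-59 - 18\right) l = \left(-59 - 18\right) 83 = \left(-77\right) 83 = -6391$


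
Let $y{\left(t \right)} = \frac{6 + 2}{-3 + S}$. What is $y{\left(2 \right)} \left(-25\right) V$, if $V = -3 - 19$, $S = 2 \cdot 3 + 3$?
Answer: $\frac{2200}{3} \approx 733.33$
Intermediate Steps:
$S = 9$ ($S = 6 + 3 = 9$)
$V = -22$
$y{\left(t \right)} = \frac{4}{3}$ ($y{\left(t \right)} = \frac{6 + 2}{-3 + 9} = \frac{8}{6} = 8 \cdot \frac{1}{6} = \frac{4}{3}$)
$y{\left(2 \right)} \left(-25\right) V = \frac{4}{3} \left(-25\right) \left(-22\right) = \left(- \frac{100}{3}\right) \left(-22\right) = \frac{2200}{3}$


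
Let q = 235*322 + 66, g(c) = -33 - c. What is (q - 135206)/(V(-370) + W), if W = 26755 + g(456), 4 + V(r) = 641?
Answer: -59470/26903 ≈ -2.2105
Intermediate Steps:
V(r) = 637 (V(r) = -4 + 641 = 637)
q = 75736 (q = 75670 + 66 = 75736)
W = 26266 (W = 26755 + (-33 - 1*456) = 26755 + (-33 - 456) = 26755 - 489 = 26266)
(q - 135206)/(V(-370) + W) = (75736 - 135206)/(637 + 26266) = -59470/26903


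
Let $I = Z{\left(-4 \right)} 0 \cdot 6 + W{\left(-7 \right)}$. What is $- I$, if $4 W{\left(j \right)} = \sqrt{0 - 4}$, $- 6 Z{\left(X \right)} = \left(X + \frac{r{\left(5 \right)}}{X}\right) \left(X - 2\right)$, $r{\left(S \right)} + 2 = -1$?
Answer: $- \frac{i}{2} \approx - 0.5 i$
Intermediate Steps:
$r{\left(S \right)} = -3$ ($r{\left(S \right)} = -2 - 1 = -3$)
$Z{\left(X \right)} = - \frac{\left(-2 + X\right) \left(X - \frac{3}{X}\right)}{6}$ ($Z{\left(X \right)} = - \frac{\left(X - \frac{3}{X}\right) \left(X - 2\right)}{6} = - \frac{\left(X - \frac{3}{X}\right) \left(-2 + X\right)}{6} = - \frac{\left(-2 + X\right) \left(X - \frac{3}{X}\right)}{6}$)
$W{\left(j \right)} = \frac{i}{2}$ ($W{\left(j \right)} = \frac{\sqrt{0 - 4}}{4} = \frac{\sqrt{-4}}{4} = \frac{2 i}{4} = \frac{i}{2}$)
$I = \frac{i}{2}$ ($I = \frac{-6 - 4 \left(3 - \left(-4\right)^{2} + 2 \left(-4\right)\right)}{6 \left(-4\right)} 0 \cdot 6 + \frac{i}{2} = \frac{1}{6} \left(- \frac{1}{4}\right) \left(-6 - 4 \left(3 - 16 - 8\right)\right) 0 + \frac{i}{2} = \frac{1}{6} \left(- \frac{1}{4}\right) \left(-6 - -84\right) 0 + \frac{i}{2} = \frac{1}{6} \left(- \frac{1}{4}\right) \left(-6 + 84\right) 0 + \frac{i}{2} = \frac{1}{6} \left(- \frac{1}{4}\right) 78 \cdot 0 + \frac{i}{2} = \left(- \frac{13}{4}\right) 0 + \frac{i}{2} = 0 + \frac{i}{2} = \frac{i}{2} \approx 0.5 i$)
$- I = - \frac{i}{2}$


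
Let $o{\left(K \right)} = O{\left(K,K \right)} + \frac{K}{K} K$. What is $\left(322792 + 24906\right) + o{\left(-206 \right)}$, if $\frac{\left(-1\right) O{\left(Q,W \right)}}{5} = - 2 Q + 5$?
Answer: $345407$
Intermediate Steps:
$O{\left(Q,W \right)} = -25 + 10 Q$ ($O{\left(Q,W \right)} = - 5 \left(- 2 Q + 5\right) = - 5 \left(5 - 2 Q\right) = -25 + 10 Q$)
$o{\left(K \right)} = -25 + 11 K$ ($o{\left(K \right)} = \left(-25 + 10 K\right) + \frac{K}{K} K = \left(-25 + 10 K\right) + 1 K = \left(-25 + 10 K\right) + K = -25 + 11 K$)
$\left(322792 + 24906\right) + o{\left(-206 \right)} = \left(322792 + 24906\right) + \left(-25 + 11 \left(-206\right)\right) = 347698 - 2291 = 345407$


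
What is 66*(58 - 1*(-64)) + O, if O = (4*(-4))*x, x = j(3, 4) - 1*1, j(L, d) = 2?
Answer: 8036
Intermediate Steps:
x = 1 (x = 2 - 1*1 = 2 - 1 = 1)
O = -16 (O = (4*(-4))*1 = -16*1 = -16)
66*(58 - 1*(-64)) + O = 66*(58 - 1*(-64)) - 16 = 66*(58 + 64) - 16 = 66*122 - 16 = 8052 - 16 = 8036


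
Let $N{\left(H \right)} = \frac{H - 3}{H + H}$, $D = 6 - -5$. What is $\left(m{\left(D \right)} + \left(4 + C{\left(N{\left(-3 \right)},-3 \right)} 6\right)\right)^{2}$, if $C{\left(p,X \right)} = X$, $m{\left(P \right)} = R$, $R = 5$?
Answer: $81$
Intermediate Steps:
$D = 11$ ($D = 6 + 5 = 11$)
$m{\left(P \right)} = 5$
$N{\left(H \right)} = \frac{-3 + H}{2 H}$
$\left(m{\left(D \right)} + \left(4 + C{\left(N{\left(-3 \right)},-3 \right)} 6\right)\right)^{2} = \left(5 + \left(4 - 18\right)\right)^{2} = \left(5 - 14\right)^{2} = \left(-9\right)^{2} = 81$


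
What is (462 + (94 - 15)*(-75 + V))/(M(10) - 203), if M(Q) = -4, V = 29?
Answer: 3172/207 ≈ 15.324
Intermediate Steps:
(462 + (94 - 15)*(-75 + V))/(M(10) - 203) = (462 + (94 - 15)*(-75 + 29))/(-4 - 203) = (462 + 79*(-46))/(-207) = -(462 - 3634)/207 = -1/207*(-3172) = 3172/207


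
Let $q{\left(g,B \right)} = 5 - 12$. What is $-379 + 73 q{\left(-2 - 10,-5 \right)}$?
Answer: $-890$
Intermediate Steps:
$q{\left(g,B \right)} = -7$ ($q{\left(g,B \right)} = 5 - 12 = -7$)
$-379 + 73 q{\left(-2 - 10,-5 \right)} = -379 + 73 \left(-7\right) = -379 - 511 = -890$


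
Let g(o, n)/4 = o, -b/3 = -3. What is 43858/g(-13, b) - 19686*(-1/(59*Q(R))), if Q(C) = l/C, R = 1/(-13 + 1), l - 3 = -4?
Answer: -625579/767 ≈ -815.62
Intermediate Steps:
b = 9 (b = -3*(-3) = 9)
g(o, n) = 4*o
l = -1 (l = 3 - 4 = -1)
R = -1/12 (R = 1/(-12) = -1/12 ≈ -0.083333)
Q(C) = -1/C
43858/g(-13, b) - 19686*(-1/(59*Q(R))) = 43858/((4*(-13))) - 19686/((-(-59)/(-1/12))) = 43858/(-52) - 19686/((-(-59)*(-12))) = 43858*(-1/52) - 19686/((-59*12)) = -21929/26 - 19686/(-708) = -21929/26 - 19686*(-1/708) = -21929/26 + 3281/118 = -625579/767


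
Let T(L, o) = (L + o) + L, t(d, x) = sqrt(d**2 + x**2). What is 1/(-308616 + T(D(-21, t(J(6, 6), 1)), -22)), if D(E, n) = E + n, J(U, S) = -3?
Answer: -7717/2382083559 - sqrt(10)/47641671180 ≈ -3.2397e-6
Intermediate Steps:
T(L, o) = o + 2*L
1/(-308616 + T(D(-21, t(J(6, 6), 1)), -22)) = 1/(-308616 + (-22 + 2*(-21 + sqrt((-3)**2 + 1**2)))) = 1/(-308616 + (-22 + 2*(-21 + sqrt(9 + 1)))) = 1/(-308616 + (-22 + 2*(-21 + sqrt(10)))) = 1/(-308616 + (-22 + (-42 + 2*sqrt(10)))) = 1/(-308616 + (-64 + 2*sqrt(10))) = 1/(-308680 + 2*sqrt(10))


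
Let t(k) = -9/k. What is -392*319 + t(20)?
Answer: -2500969/20 ≈ -1.2505e+5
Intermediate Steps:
-392*319 + t(20) = -392*319 - 9/20 = -125048 - 9*1/20 = -125048 - 9/20 = -2500969/20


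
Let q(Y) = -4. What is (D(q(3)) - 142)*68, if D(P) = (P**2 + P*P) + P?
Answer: -7752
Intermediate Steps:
D(P) = P + 2*P**2 (D(P) = (P**2 + P**2) + P = 2*P**2 + P = P + 2*P**2)
(D(q(3)) - 142)*68 = (-4*(1 + 2*(-4)) - 142)*68 = (-4*(1 - 8) - 142)*68 = (-4*(-7) - 142)*68 = (28 - 142)*68 = -114*68 = -7752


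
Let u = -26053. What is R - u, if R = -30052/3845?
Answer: 100143733/3845 ≈ 26045.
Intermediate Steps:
R = -30052/3845 (R = -30052*1/3845 = -30052/3845 ≈ -7.8159)
R - u = -30052/3845 - 1*(-26053) = -30052/3845 + 26053 = 100143733/3845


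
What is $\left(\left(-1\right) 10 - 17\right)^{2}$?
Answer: $729$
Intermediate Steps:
$\left(\left(-1\right) 10 - 17\right)^{2} = \left(-10 - 17\right)^{2} = \left(-27\right)^{2} = 729$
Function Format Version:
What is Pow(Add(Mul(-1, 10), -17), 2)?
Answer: 729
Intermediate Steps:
Pow(Add(Mul(-1, 10), -17), 2) = Pow(Add(-10, -17), 2) = Pow(-27, 2) = 729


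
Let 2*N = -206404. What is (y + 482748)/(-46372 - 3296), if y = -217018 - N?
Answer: -92233/12417 ≈ -7.4280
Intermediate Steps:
N = -103202 (N = (1/2)*(-206404) = -103202)
y = -113816 (y = -217018 - 1*(-103202) = -217018 + 103202 = -113816)
(y + 482748)/(-46372 - 3296) = (-113816 + 482748)/(-46372 - 3296) = 368932/(-49668) = 368932*(-1/49668) = -92233/12417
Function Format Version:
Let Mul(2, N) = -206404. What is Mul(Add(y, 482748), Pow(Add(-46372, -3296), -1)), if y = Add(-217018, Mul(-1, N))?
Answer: Rational(-92233, 12417) ≈ -7.4280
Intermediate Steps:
N = -103202 (N = Mul(Rational(1, 2), -206404) = -103202)
y = -113816 (y = Add(-217018, Mul(-1, -103202)) = Add(-217018, 103202) = -113816)
Mul(Add(y, 482748), Pow(Add(-46372, -3296), -1)) = Mul(Add(-113816, 482748), Pow(Add(-46372, -3296), -1)) = Mul(368932, Pow(-49668, -1)) = Mul(368932, Rational(-1, 49668)) = Rational(-92233, 12417)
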